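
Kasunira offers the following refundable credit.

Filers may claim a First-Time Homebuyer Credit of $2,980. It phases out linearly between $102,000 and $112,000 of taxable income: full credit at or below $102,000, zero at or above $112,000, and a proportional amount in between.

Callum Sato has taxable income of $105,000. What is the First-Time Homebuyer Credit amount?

First-Time Homebuyer Credit: $105,000 is $3,000 into a $10,000 phase-out range, leaving 7,000/10,000 of the credit: $2,980 × 7,000/10,000 = $2,086.

$2,086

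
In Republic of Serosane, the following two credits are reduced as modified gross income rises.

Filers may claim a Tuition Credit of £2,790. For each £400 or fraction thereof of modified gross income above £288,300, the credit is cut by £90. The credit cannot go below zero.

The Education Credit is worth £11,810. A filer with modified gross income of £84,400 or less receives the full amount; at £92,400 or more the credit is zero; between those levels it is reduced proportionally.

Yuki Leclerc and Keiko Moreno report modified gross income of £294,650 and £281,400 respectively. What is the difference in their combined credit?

£1,440

Yuki (£294,650): Tuition Credit: income exceeds £288,300 by £6,350, which is 16 full-or-partial £400 increments; reduction = 16 × £90 = £1,440, leaving £1,350. Education Credit: £294,650 is at or above £92,400, so the credit is £0. total £1,350 + £0 = £1,350
Keiko (£281,400): Tuition Credit: £281,400 is at or below the £288,300 threshold, so the full £2,790 applies. Education Credit: £281,400 is at or above £92,400, so the credit is £0. total £2,790 + £0 = £2,790
Difference: |£1,350 − £2,790| = £1,440.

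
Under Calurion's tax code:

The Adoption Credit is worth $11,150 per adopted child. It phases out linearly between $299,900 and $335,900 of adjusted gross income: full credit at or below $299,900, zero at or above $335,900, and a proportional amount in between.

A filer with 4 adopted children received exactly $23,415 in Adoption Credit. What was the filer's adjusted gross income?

$317,000

Full credit = 4 × $11,150 = $44,600.
$23,415 is 23,415/44,600 of the full $44,600, so 21,185/44,600 of the $36,000 range has been used: income = $299,900 + $36,000 × 21,185/44,600 = $317,000.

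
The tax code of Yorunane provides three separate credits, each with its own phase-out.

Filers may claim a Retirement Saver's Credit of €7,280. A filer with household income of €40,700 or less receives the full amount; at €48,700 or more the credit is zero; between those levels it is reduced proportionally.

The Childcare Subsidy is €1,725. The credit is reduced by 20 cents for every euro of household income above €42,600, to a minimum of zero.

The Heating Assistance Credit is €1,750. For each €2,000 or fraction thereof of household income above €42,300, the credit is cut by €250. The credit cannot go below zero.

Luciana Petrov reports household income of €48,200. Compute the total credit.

Retirement Saver's Credit: €48,200 is €7,500 into a €8,000 phase-out range, leaving 500/8,000 of the credit: €7,280 × 500/8,000 = €455.
Childcare Subsidy: 20% of the €5,600 excess over €42,600 is €1,120; credit = €1,725 − €1,120 = €605.
Heating Assistance Credit: income exceeds €42,300 by €5,900, which is 3 full-or-partial €2,000 increments; reduction = 3 × €250 = €750, leaving €1,000.
Total: €455 + €605 + €1,000 = €2,060.

€2,060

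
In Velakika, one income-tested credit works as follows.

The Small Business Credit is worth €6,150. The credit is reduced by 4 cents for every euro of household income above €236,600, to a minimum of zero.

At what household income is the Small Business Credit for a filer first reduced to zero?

The credit falls by 4% of each euro above €236,600, so it reaches zero when the excess is €6,150 / 4% = €153,750: income = €236,600 + €153,750 = €390,350.

€390,350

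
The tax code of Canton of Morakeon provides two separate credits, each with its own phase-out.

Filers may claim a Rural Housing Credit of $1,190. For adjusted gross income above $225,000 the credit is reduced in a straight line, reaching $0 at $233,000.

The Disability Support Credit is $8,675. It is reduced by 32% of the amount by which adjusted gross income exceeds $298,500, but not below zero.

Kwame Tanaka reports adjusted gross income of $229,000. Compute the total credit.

$9,270

Rural Housing Credit: $229,000 is $4,000 into a $8,000 phase-out range, leaving 4,000/8,000 of the credit: $1,190 × 4,000/8,000 = $595.
Disability Support Credit: $229,000 is at or below the $298,500 threshold, so the full $8,675 applies.
Total: $595 + $8,675 = $9,270.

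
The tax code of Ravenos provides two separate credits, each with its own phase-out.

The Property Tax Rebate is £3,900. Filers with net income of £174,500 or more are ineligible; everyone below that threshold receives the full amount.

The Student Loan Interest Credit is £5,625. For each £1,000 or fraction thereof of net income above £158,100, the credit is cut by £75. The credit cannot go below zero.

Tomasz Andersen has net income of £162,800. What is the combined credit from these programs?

£9,150

Property Tax Rebate: £162,800 is below the £174,500 cutoff, so the full £3,900 applies.
Student Loan Interest Credit: income exceeds £158,100 by £4,700, which is 5 full-or-partial £1,000 increments; reduction = 5 × £75 = £375, leaving £5,250.
Total: £3,900 + £5,250 = £9,150.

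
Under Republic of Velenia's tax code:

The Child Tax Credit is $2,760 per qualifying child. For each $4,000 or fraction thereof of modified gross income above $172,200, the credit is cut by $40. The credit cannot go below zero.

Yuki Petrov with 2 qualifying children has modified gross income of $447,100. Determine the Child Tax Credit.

$2,760

Child Tax Credit: base = 2 × $2,760 = $5,520. income exceeds $172,200 by $274,900, which is 69 full-or-partial $4,000 increments; reduction = 69 × $40 = $2,760, leaving $2,760.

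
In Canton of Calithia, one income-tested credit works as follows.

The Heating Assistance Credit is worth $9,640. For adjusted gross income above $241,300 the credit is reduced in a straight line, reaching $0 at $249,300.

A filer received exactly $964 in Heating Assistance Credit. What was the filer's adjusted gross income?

$248,500

$964 is 964/9,640 of the full $9,640, so 8,676/9,640 of the $8,000 range has been used: income = $241,300 + $8,000 × 8,676/9,640 = $248,500.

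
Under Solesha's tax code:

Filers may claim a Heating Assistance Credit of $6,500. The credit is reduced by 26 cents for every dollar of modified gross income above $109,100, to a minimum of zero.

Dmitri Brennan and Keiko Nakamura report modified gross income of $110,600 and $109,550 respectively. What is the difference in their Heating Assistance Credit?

Dmitri ($110,600): Heating Assistance Credit: 26% of the $1,500 excess over $109,100 is $390; credit = $6,500 − $390 = $6,110.
Keiko ($109,550): Heating Assistance Credit: 26% of the $450 excess over $109,100 is $117; credit = $6,500 − $117 = $6,383.
Difference: |$6,110 − $6,383| = $273.

$273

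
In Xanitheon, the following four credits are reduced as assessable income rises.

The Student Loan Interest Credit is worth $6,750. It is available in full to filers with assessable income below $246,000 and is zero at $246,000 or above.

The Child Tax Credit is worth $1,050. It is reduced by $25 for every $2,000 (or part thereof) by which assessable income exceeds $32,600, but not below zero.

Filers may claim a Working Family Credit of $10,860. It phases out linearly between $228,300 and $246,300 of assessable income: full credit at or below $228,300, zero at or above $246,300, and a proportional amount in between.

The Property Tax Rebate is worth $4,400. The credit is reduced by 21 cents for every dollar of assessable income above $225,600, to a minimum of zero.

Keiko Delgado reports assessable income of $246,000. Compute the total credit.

$297

Student Loan Interest Credit: $246,000 meets or exceeds the $246,000 cutoff, so the credit is $0.
Child Tax Credit: income exceeds $32,600 by $213,400 → 107 increments × $25 = $2,675 ≥ base, so the credit is $0.
Working Family Credit: $246,000 is $17,700 into a $18,000 phase-out range, leaving 300/18,000 of the credit: $10,860 × 300/18,000 = $181.
Property Tax Rebate: 21% of the $20,400 excess over $225,600 is $4,284; credit = $4,400 − $4,284 = $116.
Total: $0 + $0 + $181 + $116 = $297.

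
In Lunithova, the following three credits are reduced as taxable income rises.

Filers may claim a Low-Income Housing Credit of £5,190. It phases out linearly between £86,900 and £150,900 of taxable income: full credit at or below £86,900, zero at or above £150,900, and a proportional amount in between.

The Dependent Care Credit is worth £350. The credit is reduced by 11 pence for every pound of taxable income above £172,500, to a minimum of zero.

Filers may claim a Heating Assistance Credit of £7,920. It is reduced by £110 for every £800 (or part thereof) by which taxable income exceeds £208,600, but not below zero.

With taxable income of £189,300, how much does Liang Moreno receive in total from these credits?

Low-Income Housing Credit: £189,300 is at or above £150,900, so the credit is £0.
Dependent Care Credit: 11% of the £16,800 excess over £172,500 is £1,848 ≥ base, so the credit is £0.
Heating Assistance Credit: £189,300 is at or below the £208,600 threshold, so the full £7,920 applies.
Total: £0 + £0 + £7,920 = £7,920.

£7,920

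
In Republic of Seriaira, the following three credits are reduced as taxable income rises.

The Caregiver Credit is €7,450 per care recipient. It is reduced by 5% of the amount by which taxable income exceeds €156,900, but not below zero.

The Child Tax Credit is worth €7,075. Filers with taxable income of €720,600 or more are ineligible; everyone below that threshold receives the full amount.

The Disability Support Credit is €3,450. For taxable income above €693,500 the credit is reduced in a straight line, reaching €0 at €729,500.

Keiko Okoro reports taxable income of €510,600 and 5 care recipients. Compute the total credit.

€30,090

Caregiver Credit: base = 5 × €7,450 = €37,250. 5% of the €353,700 excess over €156,900 is €17,685; credit = €37,250 − €17,685 = €19,565.
Child Tax Credit: €510,600 is below the €720,600 cutoff, so the full €7,075 applies.
Disability Support Credit: €510,600 is at or below the €693,500 threshold, so the full €3,450 applies.
Total: €19,565 + €7,075 + €3,450 = €30,090.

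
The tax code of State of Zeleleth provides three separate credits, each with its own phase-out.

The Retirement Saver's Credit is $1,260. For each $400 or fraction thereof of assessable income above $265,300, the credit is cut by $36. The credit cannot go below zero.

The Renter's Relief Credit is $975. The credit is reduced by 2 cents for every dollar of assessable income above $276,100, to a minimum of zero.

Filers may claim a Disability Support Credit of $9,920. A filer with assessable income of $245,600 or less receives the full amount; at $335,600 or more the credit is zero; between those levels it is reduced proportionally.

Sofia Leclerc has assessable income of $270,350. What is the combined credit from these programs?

$8,959

Retirement Saver's Credit: income exceeds $265,300 by $5,050, which is 13 full-or-partial $400 increments; reduction = 13 × $36 = $468, leaving $792.
Renter's Relief Credit: $270,350 is at or below the $276,100 threshold, so the full $975 applies.
Disability Support Credit: $270,350 is $24,750 into a $90,000 phase-out range, leaving 65,250/90,000 of the credit: $9,920 × 65,250/90,000 = $7,192.
Total: $792 + $975 + $7,192 = $8,959.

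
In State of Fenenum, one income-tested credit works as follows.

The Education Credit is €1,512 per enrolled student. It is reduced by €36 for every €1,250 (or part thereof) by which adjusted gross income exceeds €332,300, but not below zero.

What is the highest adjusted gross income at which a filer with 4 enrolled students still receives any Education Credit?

Full credit = 4 × €1,512 = €6,048.
After 167 increments the reduction is 167 × €36 = €6,012, leaving €36; one more increment wipes it out. Increment 167 ends at excess 167 × €1,250 = €208,750, so the highest qualifying income is €332,300 + €208,750 = €541,050.

€541,050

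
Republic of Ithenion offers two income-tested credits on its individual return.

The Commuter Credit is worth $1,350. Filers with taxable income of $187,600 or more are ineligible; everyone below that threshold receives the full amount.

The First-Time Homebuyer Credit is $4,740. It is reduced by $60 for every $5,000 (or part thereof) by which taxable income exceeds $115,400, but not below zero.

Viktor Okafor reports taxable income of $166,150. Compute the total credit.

Commuter Credit: $166,150 is below the $187,600 cutoff, so the full $1,350 applies.
First-Time Homebuyer Credit: income exceeds $115,400 by $50,750, which is 11 full-or-partial $5,000 increments; reduction = 11 × $60 = $660, leaving $4,080.
Total: $1,350 + $4,080 = $5,430.

$5,430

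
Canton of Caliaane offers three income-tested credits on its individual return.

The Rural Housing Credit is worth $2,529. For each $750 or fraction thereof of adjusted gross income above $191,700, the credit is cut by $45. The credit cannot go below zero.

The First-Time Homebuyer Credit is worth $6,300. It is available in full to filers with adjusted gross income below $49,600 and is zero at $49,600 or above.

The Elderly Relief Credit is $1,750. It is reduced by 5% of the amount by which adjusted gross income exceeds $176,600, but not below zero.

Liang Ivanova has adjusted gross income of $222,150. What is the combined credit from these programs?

Rural Housing Credit: income exceeds $191,700 by $30,450, which is 41 full-or-partial $750 increments; reduction = 41 × $45 = $1,845, leaving $684.
First-Time Homebuyer Credit: $222,150 meets or exceeds the $49,600 cutoff, so the credit is $0.
Elderly Relief Credit: 5% of the $45,550 excess over $176,600 is $2,277.50 ≥ base, so the credit is $0.
Total: $684 + $0 + $0 = $684.

$684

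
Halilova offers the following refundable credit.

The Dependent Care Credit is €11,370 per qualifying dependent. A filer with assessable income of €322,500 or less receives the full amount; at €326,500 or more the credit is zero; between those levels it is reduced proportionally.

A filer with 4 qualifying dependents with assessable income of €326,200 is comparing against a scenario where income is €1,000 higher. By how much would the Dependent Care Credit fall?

At €326,200 — base = 4 × €11,370 = €45,480. €326,200 is €3,700 into a €4,000 phase-out range, leaving 300/4,000 of the credit: €45,480 × 300/4,000 = €3,411.
At €327,200 — base = 4 × €11,370 = €45,480. €327,200 is at or above €326,500, so the credit is €0.
Lost: €3,411 − €0 = €3,411.

€3,411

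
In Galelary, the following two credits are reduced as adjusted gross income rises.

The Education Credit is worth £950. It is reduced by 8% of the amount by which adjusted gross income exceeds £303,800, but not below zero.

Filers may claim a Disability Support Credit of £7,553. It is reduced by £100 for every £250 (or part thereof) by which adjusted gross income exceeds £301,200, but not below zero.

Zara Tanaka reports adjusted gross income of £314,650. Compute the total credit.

Education Credit: 8% of the £10,850 excess over £303,800 is £868; credit = £950 − £868 = £82.
Disability Support Credit: income exceeds £301,200 by £13,450, which is 54 full-or-partial £250 increments; reduction = 54 × £100 = £5,400, leaving £2,153.
Total: £82 + £2,153 = £2,235.

£2,235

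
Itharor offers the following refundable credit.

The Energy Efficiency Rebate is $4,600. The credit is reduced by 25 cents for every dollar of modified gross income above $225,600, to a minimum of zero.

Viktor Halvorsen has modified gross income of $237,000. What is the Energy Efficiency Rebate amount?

Energy Efficiency Rebate: 25% of the $11,400 excess over $225,600 is $2,850; credit = $4,600 − $2,850 = $1,750.

$1,750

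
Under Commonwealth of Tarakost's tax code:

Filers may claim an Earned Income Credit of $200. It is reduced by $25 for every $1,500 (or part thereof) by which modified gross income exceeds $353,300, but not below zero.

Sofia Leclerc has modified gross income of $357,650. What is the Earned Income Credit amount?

Earned Income Credit: income exceeds $353,300 by $4,350, which is 3 full-or-partial $1,500 increments; reduction = 3 × $25 = $75, leaving $125.

$125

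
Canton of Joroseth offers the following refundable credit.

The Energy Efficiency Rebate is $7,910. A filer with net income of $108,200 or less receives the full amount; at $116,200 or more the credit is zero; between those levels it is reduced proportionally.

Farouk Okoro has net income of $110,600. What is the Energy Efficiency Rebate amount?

Energy Efficiency Rebate: $110,600 is $2,400 into a $8,000 phase-out range, leaving 5,600/8,000 of the credit: $7,910 × 5,600/8,000 = $5,537.

$5,537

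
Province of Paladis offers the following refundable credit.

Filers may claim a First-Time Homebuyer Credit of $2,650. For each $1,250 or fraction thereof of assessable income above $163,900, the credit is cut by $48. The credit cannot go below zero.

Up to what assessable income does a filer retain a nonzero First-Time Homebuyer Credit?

$232,650

After 55 increments the reduction is 55 × $48 = $2,640, leaving $10; one more increment wipes it out. Increment 55 ends at excess 55 × $1,250 = $68,750, so the highest qualifying income is $163,900 + $68,750 = $232,650.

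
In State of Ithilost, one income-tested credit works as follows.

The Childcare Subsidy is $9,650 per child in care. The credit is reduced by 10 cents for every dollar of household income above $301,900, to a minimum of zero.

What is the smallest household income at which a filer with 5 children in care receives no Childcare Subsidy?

Full credit = 5 × $9,650 = $48,250.
The credit falls by 10% of each dollar above $301,900, so it reaches zero when the excess is $48,250 / 10% = $482,500: income = $301,900 + $482,500 = $784,400.

$784,400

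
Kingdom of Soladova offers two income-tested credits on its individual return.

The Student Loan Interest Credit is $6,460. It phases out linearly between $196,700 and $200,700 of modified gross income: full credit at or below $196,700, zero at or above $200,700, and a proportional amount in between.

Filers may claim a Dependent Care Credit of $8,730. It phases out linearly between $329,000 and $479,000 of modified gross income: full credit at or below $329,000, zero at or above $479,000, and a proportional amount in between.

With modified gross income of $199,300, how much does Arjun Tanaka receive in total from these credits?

Student Loan Interest Credit: $199,300 is $2,600 into a $4,000 phase-out range, leaving 1,400/4,000 of the credit: $6,460 × 1,400/4,000 = $2,261.
Dependent Care Credit: $199,300 is at or below the $329,000 threshold, so the full $8,730 applies.
Total: $2,261 + $8,730 = $10,991.

$10,991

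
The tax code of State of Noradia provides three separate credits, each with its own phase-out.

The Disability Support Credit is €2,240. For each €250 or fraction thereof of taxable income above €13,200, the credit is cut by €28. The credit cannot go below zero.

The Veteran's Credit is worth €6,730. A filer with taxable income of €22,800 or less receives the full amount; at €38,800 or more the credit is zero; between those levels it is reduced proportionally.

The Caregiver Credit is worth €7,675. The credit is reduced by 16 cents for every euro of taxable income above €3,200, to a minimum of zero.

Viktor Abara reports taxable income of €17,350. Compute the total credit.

€13,905

Disability Support Credit: income exceeds €13,200 by €4,150, which is 17 full-or-partial €250 increments; reduction = 17 × €28 = €476, leaving €1,764.
Veteran's Credit: €17,350 is at or below the €22,800 threshold, so the full €6,730 applies.
Caregiver Credit: 16% of the €14,150 excess over €3,200 is €2,264; credit = €7,675 − €2,264 = €5,411.
Total: €1,764 + €6,730 + €5,411 = €13,905.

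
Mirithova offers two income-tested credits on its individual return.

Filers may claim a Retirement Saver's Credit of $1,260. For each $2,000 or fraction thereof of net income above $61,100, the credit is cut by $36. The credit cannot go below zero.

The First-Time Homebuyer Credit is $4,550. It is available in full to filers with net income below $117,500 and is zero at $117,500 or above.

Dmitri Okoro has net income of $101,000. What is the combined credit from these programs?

Retirement Saver's Credit: income exceeds $61,100 by $39,900, which is 20 full-or-partial $2,000 increments; reduction = 20 × $36 = $720, leaving $540.
First-Time Homebuyer Credit: $101,000 is below the $117,500 cutoff, so the full $4,550 applies.
Total: $540 + $4,550 = $5,090.

$5,090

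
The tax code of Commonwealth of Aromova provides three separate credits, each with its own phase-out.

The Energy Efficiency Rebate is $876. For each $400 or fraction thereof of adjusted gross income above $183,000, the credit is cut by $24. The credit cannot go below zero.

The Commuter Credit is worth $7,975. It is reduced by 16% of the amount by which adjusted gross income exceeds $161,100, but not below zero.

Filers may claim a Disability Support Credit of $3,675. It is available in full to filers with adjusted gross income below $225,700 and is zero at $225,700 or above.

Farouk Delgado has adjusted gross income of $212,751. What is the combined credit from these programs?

$3,675

Energy Efficiency Rebate: income exceeds $183,000 by $29,751 → 75 increments × $24 = $1,800 ≥ base, so the credit is $0.
Commuter Credit: 16% of the $51,651 excess over $161,100 is $8,264.16 ≥ base, so the credit is $0.
Disability Support Credit: $212,751 is below the $225,700 cutoff, so the full $3,675 applies.
Total: $0 + $0 + $3,675 = $3,675.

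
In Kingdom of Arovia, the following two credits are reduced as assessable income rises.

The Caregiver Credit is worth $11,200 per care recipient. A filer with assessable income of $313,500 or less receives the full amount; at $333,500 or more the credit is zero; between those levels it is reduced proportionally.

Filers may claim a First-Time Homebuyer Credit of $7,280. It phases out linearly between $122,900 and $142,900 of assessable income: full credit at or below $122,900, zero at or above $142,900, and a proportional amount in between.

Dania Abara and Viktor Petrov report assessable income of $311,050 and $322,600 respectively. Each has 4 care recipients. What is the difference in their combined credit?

Dania ($311,050): Caregiver Credit: base = 4 × $11,200 = $44,800. $311,050 is at or below the $313,500 threshold, so the full $44,800 applies. First-Time Homebuyer Credit: $311,050 is at or above $142,900, so the credit is $0. total $44,800 + $0 = $44,800
Viktor ($322,600): Caregiver Credit: base = 4 × $11,200 = $44,800. $322,600 is $9,100 into a $20,000 phase-out range, leaving 10,900/20,000 of the credit: $44,800 × 10,900/20,000 = $24,416. First-Time Homebuyer Credit: $322,600 is at or above $142,900, so the credit is $0. total $24,416 + $0 = $24,416
Difference: |$44,800 − $24,416| = $20,384.

$20,384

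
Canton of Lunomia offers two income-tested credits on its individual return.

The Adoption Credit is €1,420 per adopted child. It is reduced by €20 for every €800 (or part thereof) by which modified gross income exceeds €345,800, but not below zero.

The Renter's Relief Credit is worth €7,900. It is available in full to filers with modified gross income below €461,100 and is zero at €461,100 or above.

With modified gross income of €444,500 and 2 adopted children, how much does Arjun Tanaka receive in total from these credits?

Adoption Credit: base = 2 × €1,420 = €2,840. income exceeds €345,800 by €98,700, which is 124 full-or-partial €800 increments; reduction = 124 × €20 = €2,480, leaving €360.
Renter's Relief Credit: €444,500 is below the €461,100 cutoff, so the full €7,900 applies.
Total: €360 + €7,900 = €8,260.

€8,260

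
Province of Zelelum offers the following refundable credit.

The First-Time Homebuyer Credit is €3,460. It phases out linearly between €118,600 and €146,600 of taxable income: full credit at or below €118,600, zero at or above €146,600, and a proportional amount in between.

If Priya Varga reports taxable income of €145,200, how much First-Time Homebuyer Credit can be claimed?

€173

First-Time Homebuyer Credit: €145,200 is €26,600 into a €28,000 phase-out range, leaving 1,400/28,000 of the credit: €3,460 × 1,400/28,000 = €173.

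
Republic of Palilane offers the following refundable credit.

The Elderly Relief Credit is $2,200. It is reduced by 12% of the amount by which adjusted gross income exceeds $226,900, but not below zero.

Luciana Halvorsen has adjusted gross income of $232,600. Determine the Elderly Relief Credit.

$1,516

Elderly Relief Credit: 12% of the $5,700 excess over $226,900 is $684; credit = $2,200 − $684 = $1,516.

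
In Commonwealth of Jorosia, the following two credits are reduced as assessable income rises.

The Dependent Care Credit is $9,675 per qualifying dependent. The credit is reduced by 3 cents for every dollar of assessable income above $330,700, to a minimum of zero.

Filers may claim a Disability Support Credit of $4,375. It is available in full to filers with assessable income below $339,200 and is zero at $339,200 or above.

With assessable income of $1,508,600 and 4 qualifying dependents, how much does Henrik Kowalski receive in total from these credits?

Dependent Care Credit: base = 4 × $9,675 = $38,700. 3% of the $1,177,900 excess over $330,700 is $35,337; credit = $38,700 − $35,337 = $3,363.
Disability Support Credit: $1,508,600 meets or exceeds the $339,200 cutoff, so the credit is $0.
Total: $3,363 + $0 = $3,363.

$3,363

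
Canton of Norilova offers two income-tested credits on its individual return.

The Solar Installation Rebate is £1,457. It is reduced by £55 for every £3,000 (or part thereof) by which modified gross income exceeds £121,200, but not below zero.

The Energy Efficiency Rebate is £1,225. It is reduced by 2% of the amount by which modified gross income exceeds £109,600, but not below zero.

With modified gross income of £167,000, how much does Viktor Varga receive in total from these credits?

£654

Solar Installation Rebate: income exceeds £121,200 by £45,800, which is 16 full-or-partial £3,000 increments; reduction = 16 × £55 = £880, leaving £577.
Energy Efficiency Rebate: 2% of the £57,400 excess over £109,600 is £1,148; credit = £1,225 − £1,148 = £77.
Total: £577 + £77 = £654.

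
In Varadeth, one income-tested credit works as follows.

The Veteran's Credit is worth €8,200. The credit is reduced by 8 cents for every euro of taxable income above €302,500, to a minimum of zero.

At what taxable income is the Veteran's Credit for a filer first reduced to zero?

€405,000

The credit falls by 8% of each euro above €302,500, so it reaches zero when the excess is €8,200 / 8% = €102,500: income = €302,500 + €102,500 = €405,000.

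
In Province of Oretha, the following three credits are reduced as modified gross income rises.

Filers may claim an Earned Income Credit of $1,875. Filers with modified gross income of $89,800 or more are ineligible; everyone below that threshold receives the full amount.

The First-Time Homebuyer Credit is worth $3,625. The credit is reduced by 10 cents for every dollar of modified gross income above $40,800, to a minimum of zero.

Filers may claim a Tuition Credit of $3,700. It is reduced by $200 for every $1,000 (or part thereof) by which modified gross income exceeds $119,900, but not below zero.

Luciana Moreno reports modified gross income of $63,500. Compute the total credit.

$6,930

Earned Income Credit: $63,500 is below the $89,800 cutoff, so the full $1,875 applies.
First-Time Homebuyer Credit: 10% of the $22,700 excess over $40,800 is $2,270; credit = $3,625 − $2,270 = $1,355.
Tuition Credit: $63,500 is at or below the $119,900 threshold, so the full $3,700 applies.
Total: $1,875 + $1,355 + $3,700 = $6,930.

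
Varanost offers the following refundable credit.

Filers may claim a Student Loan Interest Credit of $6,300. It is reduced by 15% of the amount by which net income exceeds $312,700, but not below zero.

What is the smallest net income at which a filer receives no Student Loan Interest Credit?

The credit falls by 15% of each dollar above $312,700, so it reaches zero when the excess is $6,300 / 15% = $42,000: income = $312,700 + $42,000 = $354,700.

$354,700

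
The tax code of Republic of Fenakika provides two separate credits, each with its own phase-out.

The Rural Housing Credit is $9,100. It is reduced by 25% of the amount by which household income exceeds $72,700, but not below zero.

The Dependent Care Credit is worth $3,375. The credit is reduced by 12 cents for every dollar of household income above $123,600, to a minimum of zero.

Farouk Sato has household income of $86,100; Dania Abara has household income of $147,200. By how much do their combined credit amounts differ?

$8,582

Farouk ($86,100): Rural Housing Credit: 25% of the $13,400 excess over $72,700 is $3,350; credit = $9,100 − $3,350 = $5,750. Dependent Care Credit: $86,100 is at or below the $123,600 threshold, so the full $3,375 applies. total $5,750 + $3,375 = $9,125
Dania ($147,200): Rural Housing Credit: 25% of the $74,500 excess over $72,700 is $18,625 ≥ base, so the credit is $0. Dependent Care Credit: 12% of the $23,600 excess over $123,600 is $2,832; credit = $3,375 − $2,832 = $543. total $0 + $543 = $543
Difference: |$9,125 − $543| = $8,582.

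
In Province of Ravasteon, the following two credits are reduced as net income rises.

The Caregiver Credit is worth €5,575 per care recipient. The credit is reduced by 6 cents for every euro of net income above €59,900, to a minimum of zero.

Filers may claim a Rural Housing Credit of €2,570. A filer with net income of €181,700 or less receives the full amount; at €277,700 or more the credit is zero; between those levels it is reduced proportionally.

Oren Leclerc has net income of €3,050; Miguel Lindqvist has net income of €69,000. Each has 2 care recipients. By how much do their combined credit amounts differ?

Oren (€3,050): Caregiver Credit: base = 2 × €5,575 = €11,150. €3,050 is at or below the €59,900 threshold, so the full €11,150 applies. Rural Housing Credit: €3,050 is at or below the €181,700 threshold, so the full €2,570 applies. total €11,150 + €2,570 = €13,720
Miguel (€69,000): Caregiver Credit: base = 2 × €5,575 = €11,150. 6% of the €9,100 excess over €59,900 is €546; credit = €11,150 − €546 = €10,604. Rural Housing Credit: €69,000 is at or below the €181,700 threshold, so the full €2,570 applies. total €10,604 + €2,570 = €13,174
Difference: |€13,720 − €13,174| = €546.

€546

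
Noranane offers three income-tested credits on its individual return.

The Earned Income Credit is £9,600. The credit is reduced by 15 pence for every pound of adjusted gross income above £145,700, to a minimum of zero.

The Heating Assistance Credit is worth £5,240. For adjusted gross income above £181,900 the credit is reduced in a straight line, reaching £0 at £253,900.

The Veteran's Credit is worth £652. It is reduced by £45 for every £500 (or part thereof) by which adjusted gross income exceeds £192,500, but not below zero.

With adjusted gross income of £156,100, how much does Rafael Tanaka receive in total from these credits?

£13,932

Earned Income Credit: 15% of the £10,400 excess over £145,700 is £1,560; credit = £9,600 − £1,560 = £8,040.
Heating Assistance Credit: £156,100 is at or below the £181,900 threshold, so the full £5,240 applies.
Veteran's Credit: £156,100 is at or below the £192,500 threshold, so the full £652 applies.
Total: £8,040 + £5,240 + £652 = £13,932.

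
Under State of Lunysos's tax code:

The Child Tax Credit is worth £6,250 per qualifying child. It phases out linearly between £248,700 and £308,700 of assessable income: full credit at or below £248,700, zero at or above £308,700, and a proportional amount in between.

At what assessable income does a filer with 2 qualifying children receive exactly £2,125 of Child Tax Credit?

Full credit = 2 × £6,250 = £12,500.
£2,125 is 2,125/12,500 of the full £12,500, so 10,375/12,500 of the £60,000 range has been used: income = £248,700 + £60,000 × 10,375/12,500 = £298,500.

£298,500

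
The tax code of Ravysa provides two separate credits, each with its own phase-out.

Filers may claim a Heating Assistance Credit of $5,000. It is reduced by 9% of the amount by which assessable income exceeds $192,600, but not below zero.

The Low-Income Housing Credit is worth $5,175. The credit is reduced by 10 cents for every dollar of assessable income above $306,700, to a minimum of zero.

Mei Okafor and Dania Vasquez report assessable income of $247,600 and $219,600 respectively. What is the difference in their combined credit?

$2,520

Mei ($247,600): Heating Assistance Credit: 9% of the $55,000 excess over $192,600 is $4,950; credit = $5,000 − $4,950 = $50. Low-Income Housing Credit: $247,600 is at or below the $306,700 threshold, so the full $5,175 applies. total $50 + $5,175 = $5,225
Dania ($219,600): Heating Assistance Credit: 9% of the $27,000 excess over $192,600 is $2,430; credit = $5,000 − $2,430 = $2,570. Low-Income Housing Credit: $219,600 is at or below the $306,700 threshold, so the full $5,175 applies. total $2,570 + $5,175 = $7,745
Difference: |$5,225 − $7,745| = $2,520.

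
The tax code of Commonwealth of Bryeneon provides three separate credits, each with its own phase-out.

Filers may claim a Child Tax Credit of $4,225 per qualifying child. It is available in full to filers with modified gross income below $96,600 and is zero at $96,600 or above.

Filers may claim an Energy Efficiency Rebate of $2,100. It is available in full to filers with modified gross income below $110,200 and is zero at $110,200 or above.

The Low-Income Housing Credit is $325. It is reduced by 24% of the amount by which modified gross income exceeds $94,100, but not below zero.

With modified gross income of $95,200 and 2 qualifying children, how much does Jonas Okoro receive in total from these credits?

Child Tax Credit: base = 2 × $4,225 = $8,450. $95,200 is below the $96,600 cutoff, so the full $8,450 applies.
Energy Efficiency Rebate: $95,200 is below the $110,200 cutoff, so the full $2,100 applies.
Low-Income Housing Credit: 24% of the $1,100 excess over $94,100 is $264; credit = $325 − $264 = $61.
Total: $8,450 + $2,100 + $61 = $10,611.

$10,611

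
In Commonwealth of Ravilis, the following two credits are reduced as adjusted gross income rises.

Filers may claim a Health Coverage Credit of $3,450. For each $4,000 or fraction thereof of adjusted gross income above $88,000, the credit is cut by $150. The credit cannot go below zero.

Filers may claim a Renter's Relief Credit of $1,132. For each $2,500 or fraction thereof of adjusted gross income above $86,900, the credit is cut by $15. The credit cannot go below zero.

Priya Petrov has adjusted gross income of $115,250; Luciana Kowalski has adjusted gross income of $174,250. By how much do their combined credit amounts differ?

$2,595

Priya ($115,250): Health Coverage Credit: income exceeds $88,000 by $27,250, which is 7 full-or-partial $4,000 increments; reduction = 7 × $150 = $1,050, leaving $2,400. Renter's Relief Credit: income exceeds $86,900 by $28,350, which is 12 full-or-partial $2,500 increments; reduction = 12 × $15 = $180, leaving $952. total $2,400 + $952 = $3,352
Luciana ($174,250): Health Coverage Credit: income exceeds $88,000 by $86,250, which is 22 full-or-partial $4,000 increments; reduction = 22 × $150 = $3,300, leaving $150. Renter's Relief Credit: income exceeds $86,900 by $87,350, which is 35 full-or-partial $2,500 increments; reduction = 35 × $15 = $525, leaving $607. total $150 + $607 = $757
Difference: |$3,352 − $757| = $2,595.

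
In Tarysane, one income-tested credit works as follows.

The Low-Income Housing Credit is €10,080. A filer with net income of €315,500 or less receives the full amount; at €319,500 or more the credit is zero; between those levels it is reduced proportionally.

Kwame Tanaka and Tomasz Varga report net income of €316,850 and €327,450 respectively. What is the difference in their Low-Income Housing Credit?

Kwame (€316,850): Low-Income Housing Credit: €316,850 is €1,350 into a €4,000 phase-out range, leaving 2,650/4,000 of the credit: €10,080 × 2,650/4,000 = €6,678.
Tomasz (€327,450): Low-Income Housing Credit: €327,450 is at or above €319,500, so the credit is €0.
Difference: |€6,678 − €0| = €6,678.

€6,678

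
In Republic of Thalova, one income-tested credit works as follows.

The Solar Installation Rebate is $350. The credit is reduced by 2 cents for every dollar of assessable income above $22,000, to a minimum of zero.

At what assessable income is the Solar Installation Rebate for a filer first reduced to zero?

The credit falls by 2% of each dollar above $22,000, so it reaches zero when the excess is $350 / 2% = $17,500: income = $22,000 + $17,500 = $39,500.

$39,500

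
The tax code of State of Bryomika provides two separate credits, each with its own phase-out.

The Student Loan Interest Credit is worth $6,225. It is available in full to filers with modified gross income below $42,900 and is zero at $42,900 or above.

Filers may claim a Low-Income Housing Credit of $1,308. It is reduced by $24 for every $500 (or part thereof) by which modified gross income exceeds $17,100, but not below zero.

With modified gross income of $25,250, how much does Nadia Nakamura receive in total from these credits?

$7,125

Student Loan Interest Credit: $25,250 is below the $42,900 cutoff, so the full $6,225 applies.
Low-Income Housing Credit: income exceeds $17,100 by $8,150, which is 17 full-or-partial $500 increments; reduction = 17 × $24 = $408, leaving $900.
Total: $6,225 + $900 = $7,125.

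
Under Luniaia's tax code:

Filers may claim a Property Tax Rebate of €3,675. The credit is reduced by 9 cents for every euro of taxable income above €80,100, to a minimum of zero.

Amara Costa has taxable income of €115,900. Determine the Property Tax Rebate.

€453

Property Tax Rebate: 9% of the €35,800 excess over €80,100 is €3,222; credit = €3,675 − €3,222 = €453.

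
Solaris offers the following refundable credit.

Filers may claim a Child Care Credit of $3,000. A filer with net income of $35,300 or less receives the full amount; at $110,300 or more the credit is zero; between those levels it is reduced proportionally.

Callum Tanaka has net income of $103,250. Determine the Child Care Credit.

Child Care Credit: $103,250 is $67,950 into a $75,000 phase-out range, leaving 7,050/75,000 of the credit: $3,000 × 7,050/75,000 = $282.

$282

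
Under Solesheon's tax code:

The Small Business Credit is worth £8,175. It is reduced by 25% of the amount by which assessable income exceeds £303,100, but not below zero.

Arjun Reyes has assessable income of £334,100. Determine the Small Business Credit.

£425

Small Business Credit: 25% of the £31,000 excess over £303,100 is £7,750; credit = £8,175 − £7,750 = £425.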